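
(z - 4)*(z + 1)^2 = z^3 - 2*z^2 - 7*z - 4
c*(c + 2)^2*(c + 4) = c^4 + 8*c^3 + 20*c^2 + 16*c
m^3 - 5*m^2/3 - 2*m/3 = m*(m - 2)*(m + 1/3)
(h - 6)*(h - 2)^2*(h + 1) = h^4 - 9*h^3 + 18*h^2 + 4*h - 24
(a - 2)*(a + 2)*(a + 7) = a^3 + 7*a^2 - 4*a - 28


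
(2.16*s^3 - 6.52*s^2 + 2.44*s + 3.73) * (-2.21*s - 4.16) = -4.7736*s^4 + 5.4236*s^3 + 21.7308*s^2 - 18.3937*s - 15.5168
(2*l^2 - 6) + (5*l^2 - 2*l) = 7*l^2 - 2*l - 6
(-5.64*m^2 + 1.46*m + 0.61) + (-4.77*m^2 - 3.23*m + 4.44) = -10.41*m^2 - 1.77*m + 5.05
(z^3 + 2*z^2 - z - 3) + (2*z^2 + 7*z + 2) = z^3 + 4*z^2 + 6*z - 1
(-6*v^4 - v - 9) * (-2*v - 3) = 12*v^5 + 18*v^4 + 2*v^2 + 21*v + 27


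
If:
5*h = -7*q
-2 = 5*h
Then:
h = -2/5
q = 2/7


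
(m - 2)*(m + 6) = m^2 + 4*m - 12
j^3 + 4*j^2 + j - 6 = (j - 1)*(j + 2)*(j + 3)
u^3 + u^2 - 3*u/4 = u*(u - 1/2)*(u + 3/2)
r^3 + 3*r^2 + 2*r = r*(r + 1)*(r + 2)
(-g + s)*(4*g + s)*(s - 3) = -4*g^2*s + 12*g^2 + 3*g*s^2 - 9*g*s + s^3 - 3*s^2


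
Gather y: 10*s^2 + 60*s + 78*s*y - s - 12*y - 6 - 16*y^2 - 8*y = 10*s^2 + 59*s - 16*y^2 + y*(78*s - 20) - 6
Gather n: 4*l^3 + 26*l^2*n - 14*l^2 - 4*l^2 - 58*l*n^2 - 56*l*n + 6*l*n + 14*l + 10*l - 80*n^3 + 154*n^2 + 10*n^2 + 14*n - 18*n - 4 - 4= 4*l^3 - 18*l^2 + 24*l - 80*n^3 + n^2*(164 - 58*l) + n*(26*l^2 - 50*l - 4) - 8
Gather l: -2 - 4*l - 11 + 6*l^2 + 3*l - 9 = 6*l^2 - l - 22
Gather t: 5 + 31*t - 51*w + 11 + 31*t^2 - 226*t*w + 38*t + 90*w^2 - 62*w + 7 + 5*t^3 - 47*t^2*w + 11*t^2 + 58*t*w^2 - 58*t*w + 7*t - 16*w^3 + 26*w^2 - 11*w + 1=5*t^3 + t^2*(42 - 47*w) + t*(58*w^2 - 284*w + 76) - 16*w^3 + 116*w^2 - 124*w + 24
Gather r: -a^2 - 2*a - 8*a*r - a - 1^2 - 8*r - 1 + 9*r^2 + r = -a^2 - 3*a + 9*r^2 + r*(-8*a - 7) - 2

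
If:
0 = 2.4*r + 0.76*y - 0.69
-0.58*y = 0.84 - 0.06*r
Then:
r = 0.72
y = -1.37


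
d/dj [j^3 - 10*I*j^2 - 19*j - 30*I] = 3*j^2 - 20*I*j - 19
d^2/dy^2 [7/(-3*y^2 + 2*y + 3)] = 14*(-9*y^2 + 6*y + 4*(3*y - 1)^2 + 9)/(-3*y^2 + 2*y + 3)^3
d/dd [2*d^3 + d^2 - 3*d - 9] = 6*d^2 + 2*d - 3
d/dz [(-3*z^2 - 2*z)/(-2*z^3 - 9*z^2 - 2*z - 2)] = 2*(-3*z^4 - 4*z^3 - 6*z^2 + 6*z + 2)/(4*z^6 + 36*z^5 + 89*z^4 + 44*z^3 + 40*z^2 + 8*z + 4)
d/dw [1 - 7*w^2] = -14*w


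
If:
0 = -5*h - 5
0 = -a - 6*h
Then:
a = 6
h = -1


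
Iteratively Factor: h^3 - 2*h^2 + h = (h)*(h^2 - 2*h + 1) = h*(h - 1)*(h - 1)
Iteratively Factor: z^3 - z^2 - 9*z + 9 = (z - 1)*(z^2 - 9) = (z - 3)*(z - 1)*(z + 3)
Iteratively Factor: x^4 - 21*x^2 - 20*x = (x + 4)*(x^3 - 4*x^2 - 5*x) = x*(x + 4)*(x^2 - 4*x - 5) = x*(x + 1)*(x + 4)*(x - 5)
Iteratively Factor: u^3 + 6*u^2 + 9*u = (u)*(u^2 + 6*u + 9) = u*(u + 3)*(u + 3)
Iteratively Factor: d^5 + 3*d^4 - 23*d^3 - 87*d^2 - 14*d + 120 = (d + 3)*(d^4 - 23*d^2 - 18*d + 40) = (d + 2)*(d + 3)*(d^3 - 2*d^2 - 19*d + 20) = (d - 1)*(d + 2)*(d + 3)*(d^2 - d - 20) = (d - 1)*(d + 2)*(d + 3)*(d + 4)*(d - 5)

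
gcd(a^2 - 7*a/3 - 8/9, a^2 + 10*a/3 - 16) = a - 8/3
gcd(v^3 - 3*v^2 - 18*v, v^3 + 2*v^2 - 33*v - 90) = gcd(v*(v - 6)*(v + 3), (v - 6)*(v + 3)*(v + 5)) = v^2 - 3*v - 18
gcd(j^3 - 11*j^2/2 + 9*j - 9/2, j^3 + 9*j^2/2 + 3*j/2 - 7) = j - 1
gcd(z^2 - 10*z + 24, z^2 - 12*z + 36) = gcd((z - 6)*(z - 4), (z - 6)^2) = z - 6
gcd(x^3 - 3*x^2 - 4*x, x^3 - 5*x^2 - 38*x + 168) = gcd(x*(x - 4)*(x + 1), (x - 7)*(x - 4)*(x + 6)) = x - 4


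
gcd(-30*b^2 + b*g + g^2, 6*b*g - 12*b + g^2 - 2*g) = 6*b + g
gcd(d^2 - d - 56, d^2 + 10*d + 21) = d + 7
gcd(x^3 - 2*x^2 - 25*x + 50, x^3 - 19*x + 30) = x^2 + 3*x - 10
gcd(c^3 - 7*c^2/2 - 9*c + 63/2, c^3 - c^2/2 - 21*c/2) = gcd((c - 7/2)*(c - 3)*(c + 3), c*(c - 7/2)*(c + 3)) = c^2 - c/2 - 21/2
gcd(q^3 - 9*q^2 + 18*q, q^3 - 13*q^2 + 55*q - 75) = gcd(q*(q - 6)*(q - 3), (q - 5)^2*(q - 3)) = q - 3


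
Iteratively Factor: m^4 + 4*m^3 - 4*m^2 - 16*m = (m + 4)*(m^3 - 4*m) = (m - 2)*(m + 4)*(m^2 + 2*m) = m*(m - 2)*(m + 4)*(m + 2)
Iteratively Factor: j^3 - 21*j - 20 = (j - 5)*(j^2 + 5*j + 4) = (j - 5)*(j + 4)*(j + 1)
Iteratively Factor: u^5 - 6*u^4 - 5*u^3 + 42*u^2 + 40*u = (u - 4)*(u^4 - 2*u^3 - 13*u^2 - 10*u) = (u - 4)*(u + 1)*(u^3 - 3*u^2 - 10*u) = u*(u - 4)*(u + 1)*(u^2 - 3*u - 10) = u*(u - 4)*(u + 1)*(u + 2)*(u - 5)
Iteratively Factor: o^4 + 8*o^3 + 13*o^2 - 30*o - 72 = (o + 3)*(o^3 + 5*o^2 - 2*o - 24) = (o - 2)*(o + 3)*(o^2 + 7*o + 12) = (o - 2)*(o + 3)*(o + 4)*(o + 3)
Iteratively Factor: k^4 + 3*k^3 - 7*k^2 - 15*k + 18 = (k + 3)*(k^3 - 7*k + 6) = (k - 2)*(k + 3)*(k^2 + 2*k - 3) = (k - 2)*(k - 1)*(k + 3)*(k + 3)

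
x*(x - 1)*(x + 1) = x^3 - x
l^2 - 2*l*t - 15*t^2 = (l - 5*t)*(l + 3*t)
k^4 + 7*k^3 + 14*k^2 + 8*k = k*(k + 1)*(k + 2)*(k + 4)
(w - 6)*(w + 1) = w^2 - 5*w - 6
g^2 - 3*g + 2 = (g - 2)*(g - 1)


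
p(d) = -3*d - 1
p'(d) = -3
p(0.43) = -2.29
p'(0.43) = -3.00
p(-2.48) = 6.44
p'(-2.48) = -3.00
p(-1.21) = 2.63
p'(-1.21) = -3.00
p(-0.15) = -0.55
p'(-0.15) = -3.00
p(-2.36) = 6.08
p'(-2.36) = -3.00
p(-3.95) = 10.85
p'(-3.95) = -3.00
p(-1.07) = 2.21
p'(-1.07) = -3.00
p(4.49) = -14.47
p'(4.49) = -3.00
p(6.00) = -19.00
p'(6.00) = -3.00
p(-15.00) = 44.00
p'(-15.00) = -3.00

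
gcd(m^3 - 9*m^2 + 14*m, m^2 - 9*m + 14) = m^2 - 9*m + 14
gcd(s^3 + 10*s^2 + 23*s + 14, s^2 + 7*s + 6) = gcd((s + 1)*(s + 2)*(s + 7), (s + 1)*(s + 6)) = s + 1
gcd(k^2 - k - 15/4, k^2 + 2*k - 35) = 1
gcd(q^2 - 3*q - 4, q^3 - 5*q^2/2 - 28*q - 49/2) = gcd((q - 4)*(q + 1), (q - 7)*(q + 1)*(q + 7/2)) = q + 1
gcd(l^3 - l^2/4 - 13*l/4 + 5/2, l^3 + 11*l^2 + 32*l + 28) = l + 2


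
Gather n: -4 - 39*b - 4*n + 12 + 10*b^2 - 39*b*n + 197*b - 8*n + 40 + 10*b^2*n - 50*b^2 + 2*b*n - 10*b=-40*b^2 + 148*b + n*(10*b^2 - 37*b - 12) + 48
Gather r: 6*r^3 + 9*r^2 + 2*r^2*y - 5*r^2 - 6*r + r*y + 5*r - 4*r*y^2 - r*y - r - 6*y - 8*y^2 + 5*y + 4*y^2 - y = 6*r^3 + r^2*(2*y + 4) + r*(-4*y^2 - 2) - 4*y^2 - 2*y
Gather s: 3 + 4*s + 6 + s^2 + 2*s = s^2 + 6*s + 9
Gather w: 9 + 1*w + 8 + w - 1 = 2*w + 16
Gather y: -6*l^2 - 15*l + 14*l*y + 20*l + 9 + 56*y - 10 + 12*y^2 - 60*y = -6*l^2 + 5*l + 12*y^2 + y*(14*l - 4) - 1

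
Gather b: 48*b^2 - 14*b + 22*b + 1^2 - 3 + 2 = 48*b^2 + 8*b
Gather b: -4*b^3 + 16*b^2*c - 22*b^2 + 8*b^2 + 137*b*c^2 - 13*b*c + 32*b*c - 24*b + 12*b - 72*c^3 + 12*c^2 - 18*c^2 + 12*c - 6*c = -4*b^3 + b^2*(16*c - 14) + b*(137*c^2 + 19*c - 12) - 72*c^3 - 6*c^2 + 6*c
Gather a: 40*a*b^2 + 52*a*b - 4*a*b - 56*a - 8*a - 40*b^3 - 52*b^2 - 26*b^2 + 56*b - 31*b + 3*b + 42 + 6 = a*(40*b^2 + 48*b - 64) - 40*b^3 - 78*b^2 + 28*b + 48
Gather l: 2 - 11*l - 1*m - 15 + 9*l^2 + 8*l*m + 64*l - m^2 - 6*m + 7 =9*l^2 + l*(8*m + 53) - m^2 - 7*m - 6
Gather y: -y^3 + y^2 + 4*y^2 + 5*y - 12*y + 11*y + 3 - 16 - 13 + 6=-y^3 + 5*y^2 + 4*y - 20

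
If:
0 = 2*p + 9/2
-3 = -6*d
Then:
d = 1/2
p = -9/4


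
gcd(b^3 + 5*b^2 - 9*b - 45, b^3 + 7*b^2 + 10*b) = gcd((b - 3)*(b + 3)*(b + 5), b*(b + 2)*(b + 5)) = b + 5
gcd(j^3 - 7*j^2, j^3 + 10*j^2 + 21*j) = j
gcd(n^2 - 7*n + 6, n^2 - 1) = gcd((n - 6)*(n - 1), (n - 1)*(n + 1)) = n - 1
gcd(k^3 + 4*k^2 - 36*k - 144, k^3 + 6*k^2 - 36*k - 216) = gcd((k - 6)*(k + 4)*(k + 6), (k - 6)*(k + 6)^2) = k^2 - 36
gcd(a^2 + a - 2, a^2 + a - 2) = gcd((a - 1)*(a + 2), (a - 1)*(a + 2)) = a^2 + a - 2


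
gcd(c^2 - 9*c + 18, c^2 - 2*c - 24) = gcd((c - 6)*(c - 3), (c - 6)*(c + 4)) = c - 6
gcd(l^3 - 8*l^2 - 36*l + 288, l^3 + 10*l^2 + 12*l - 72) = l + 6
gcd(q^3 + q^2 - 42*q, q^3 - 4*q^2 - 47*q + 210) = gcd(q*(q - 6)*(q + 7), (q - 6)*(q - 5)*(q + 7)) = q^2 + q - 42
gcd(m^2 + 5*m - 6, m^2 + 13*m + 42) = m + 6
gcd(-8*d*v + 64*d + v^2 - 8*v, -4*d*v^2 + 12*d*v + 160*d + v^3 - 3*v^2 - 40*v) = v - 8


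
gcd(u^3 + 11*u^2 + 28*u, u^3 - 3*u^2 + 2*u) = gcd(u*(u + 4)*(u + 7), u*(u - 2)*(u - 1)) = u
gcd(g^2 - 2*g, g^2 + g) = g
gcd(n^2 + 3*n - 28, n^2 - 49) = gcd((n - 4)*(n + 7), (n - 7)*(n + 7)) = n + 7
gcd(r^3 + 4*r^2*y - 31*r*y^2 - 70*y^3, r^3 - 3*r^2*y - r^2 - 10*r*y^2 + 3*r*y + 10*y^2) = -r^2 + 3*r*y + 10*y^2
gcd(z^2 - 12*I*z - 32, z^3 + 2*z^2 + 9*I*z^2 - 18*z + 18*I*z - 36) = 1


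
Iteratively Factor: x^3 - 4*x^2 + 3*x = (x - 1)*(x^2 - 3*x) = (x - 3)*(x - 1)*(x)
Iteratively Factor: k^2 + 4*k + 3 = (k + 3)*(k + 1)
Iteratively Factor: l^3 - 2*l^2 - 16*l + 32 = (l + 4)*(l^2 - 6*l + 8) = (l - 2)*(l + 4)*(l - 4)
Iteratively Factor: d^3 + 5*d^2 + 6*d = (d + 3)*(d^2 + 2*d) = (d + 2)*(d + 3)*(d)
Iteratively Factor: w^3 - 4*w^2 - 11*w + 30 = (w - 5)*(w^2 + w - 6) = (w - 5)*(w - 2)*(w + 3)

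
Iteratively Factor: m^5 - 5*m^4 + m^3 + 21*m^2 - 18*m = (m - 3)*(m^4 - 2*m^3 - 5*m^2 + 6*m) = (m - 3)*(m - 1)*(m^3 - m^2 - 6*m) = m*(m - 3)*(m - 1)*(m^2 - m - 6) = m*(m - 3)^2*(m - 1)*(m + 2)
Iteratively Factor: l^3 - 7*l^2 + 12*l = (l - 3)*(l^2 - 4*l) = l*(l - 3)*(l - 4)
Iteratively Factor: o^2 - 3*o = (o - 3)*(o)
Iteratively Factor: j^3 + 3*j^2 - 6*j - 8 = (j + 1)*(j^2 + 2*j - 8) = (j + 1)*(j + 4)*(j - 2)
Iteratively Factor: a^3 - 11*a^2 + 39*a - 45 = (a - 3)*(a^2 - 8*a + 15) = (a - 5)*(a - 3)*(a - 3)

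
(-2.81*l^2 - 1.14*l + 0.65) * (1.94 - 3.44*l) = 9.6664*l^3 - 1.5298*l^2 - 4.4476*l + 1.261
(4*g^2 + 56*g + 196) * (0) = 0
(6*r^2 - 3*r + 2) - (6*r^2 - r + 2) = -2*r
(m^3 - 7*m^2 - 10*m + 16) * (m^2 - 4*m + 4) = m^5 - 11*m^4 + 22*m^3 + 28*m^2 - 104*m + 64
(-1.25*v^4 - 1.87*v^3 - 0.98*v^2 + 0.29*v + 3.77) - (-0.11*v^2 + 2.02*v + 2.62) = -1.25*v^4 - 1.87*v^3 - 0.87*v^2 - 1.73*v + 1.15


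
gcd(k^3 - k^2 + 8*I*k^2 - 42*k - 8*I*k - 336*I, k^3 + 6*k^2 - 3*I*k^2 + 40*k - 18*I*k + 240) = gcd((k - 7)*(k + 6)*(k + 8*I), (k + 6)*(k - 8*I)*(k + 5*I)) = k + 6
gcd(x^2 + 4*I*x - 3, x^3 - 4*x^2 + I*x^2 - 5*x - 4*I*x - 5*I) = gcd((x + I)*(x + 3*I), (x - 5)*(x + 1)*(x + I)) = x + I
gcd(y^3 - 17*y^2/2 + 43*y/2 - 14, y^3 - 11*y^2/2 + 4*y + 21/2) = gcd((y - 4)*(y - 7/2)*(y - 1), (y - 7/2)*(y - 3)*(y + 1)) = y - 7/2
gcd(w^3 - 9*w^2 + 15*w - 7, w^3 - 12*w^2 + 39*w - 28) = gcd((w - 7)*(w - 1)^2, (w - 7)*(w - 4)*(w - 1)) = w^2 - 8*w + 7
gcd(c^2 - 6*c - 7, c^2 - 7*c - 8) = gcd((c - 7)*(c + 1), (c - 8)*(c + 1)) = c + 1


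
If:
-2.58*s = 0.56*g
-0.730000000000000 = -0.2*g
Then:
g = 3.65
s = -0.79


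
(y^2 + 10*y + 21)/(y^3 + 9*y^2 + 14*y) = (y + 3)/(y*(y + 2))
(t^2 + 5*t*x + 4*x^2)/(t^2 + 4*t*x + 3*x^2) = (t + 4*x)/(t + 3*x)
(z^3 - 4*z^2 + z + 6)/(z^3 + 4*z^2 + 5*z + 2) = (z^2 - 5*z + 6)/(z^2 + 3*z + 2)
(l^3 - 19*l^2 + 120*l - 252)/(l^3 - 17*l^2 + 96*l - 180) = (l - 7)/(l - 5)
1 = 1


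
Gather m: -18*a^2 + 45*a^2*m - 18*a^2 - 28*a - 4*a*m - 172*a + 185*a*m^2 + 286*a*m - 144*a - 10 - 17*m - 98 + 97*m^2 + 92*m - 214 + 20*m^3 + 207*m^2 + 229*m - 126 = -36*a^2 - 344*a + 20*m^3 + m^2*(185*a + 304) + m*(45*a^2 + 282*a + 304) - 448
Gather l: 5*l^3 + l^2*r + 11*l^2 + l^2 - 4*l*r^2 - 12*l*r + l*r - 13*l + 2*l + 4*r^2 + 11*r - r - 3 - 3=5*l^3 + l^2*(r + 12) + l*(-4*r^2 - 11*r - 11) + 4*r^2 + 10*r - 6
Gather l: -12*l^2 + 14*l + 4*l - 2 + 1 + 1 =-12*l^2 + 18*l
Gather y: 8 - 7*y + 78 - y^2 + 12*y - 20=-y^2 + 5*y + 66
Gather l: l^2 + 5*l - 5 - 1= l^2 + 5*l - 6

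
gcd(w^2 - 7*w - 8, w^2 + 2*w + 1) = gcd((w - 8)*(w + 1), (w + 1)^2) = w + 1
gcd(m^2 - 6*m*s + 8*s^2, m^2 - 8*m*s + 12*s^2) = -m + 2*s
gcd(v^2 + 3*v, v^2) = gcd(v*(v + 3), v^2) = v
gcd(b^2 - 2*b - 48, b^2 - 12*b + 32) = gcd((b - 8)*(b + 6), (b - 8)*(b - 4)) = b - 8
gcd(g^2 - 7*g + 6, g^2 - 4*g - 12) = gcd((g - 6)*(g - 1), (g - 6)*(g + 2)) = g - 6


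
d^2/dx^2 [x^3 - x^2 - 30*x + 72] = 6*x - 2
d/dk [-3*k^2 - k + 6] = -6*k - 1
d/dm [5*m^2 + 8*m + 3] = 10*m + 8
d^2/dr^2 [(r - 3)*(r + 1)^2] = 6*r - 2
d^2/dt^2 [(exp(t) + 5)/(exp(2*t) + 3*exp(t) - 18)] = (exp(4*t) + 17*exp(3*t) + 153*exp(2*t) + 459*exp(t) + 594)*exp(t)/(exp(6*t) + 9*exp(5*t) - 27*exp(4*t) - 297*exp(3*t) + 486*exp(2*t) + 2916*exp(t) - 5832)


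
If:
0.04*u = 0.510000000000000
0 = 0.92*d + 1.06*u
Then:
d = -14.69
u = 12.75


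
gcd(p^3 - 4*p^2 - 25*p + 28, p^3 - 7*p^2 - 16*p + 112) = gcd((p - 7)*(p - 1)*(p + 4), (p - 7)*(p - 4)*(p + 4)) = p^2 - 3*p - 28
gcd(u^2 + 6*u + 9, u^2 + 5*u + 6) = u + 3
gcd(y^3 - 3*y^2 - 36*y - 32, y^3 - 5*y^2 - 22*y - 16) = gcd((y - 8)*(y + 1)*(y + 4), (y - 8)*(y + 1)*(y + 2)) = y^2 - 7*y - 8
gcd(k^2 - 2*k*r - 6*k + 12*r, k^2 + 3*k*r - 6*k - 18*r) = k - 6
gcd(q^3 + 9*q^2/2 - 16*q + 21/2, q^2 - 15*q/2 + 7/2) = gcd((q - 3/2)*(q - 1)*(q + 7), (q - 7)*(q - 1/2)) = 1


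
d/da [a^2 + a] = 2*a + 1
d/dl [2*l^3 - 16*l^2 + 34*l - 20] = 6*l^2 - 32*l + 34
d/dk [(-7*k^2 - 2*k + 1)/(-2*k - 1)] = 2*(7*k^2 + 7*k + 2)/(4*k^2 + 4*k + 1)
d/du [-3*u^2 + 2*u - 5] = 2 - 6*u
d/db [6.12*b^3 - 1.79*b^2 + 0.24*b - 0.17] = 18.36*b^2 - 3.58*b + 0.24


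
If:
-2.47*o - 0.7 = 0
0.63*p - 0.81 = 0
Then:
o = -0.28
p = 1.29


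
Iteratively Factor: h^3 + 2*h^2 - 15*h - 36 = (h + 3)*(h^2 - h - 12) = (h - 4)*(h + 3)*(h + 3)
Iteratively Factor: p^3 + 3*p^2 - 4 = (p - 1)*(p^2 + 4*p + 4) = (p - 1)*(p + 2)*(p + 2)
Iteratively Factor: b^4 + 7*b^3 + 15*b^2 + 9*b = (b + 3)*(b^3 + 4*b^2 + 3*b) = (b + 3)^2*(b^2 + b) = (b + 1)*(b + 3)^2*(b)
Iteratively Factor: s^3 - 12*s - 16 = (s + 2)*(s^2 - 2*s - 8) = (s + 2)^2*(s - 4)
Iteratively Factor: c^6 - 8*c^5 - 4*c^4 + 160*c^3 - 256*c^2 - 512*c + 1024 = (c + 4)*(c^5 - 12*c^4 + 44*c^3 - 16*c^2 - 192*c + 256) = (c - 4)*(c + 4)*(c^4 - 8*c^3 + 12*c^2 + 32*c - 64) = (c - 4)^2*(c + 4)*(c^3 - 4*c^2 - 4*c + 16) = (c - 4)^3*(c + 4)*(c^2 - 4) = (c - 4)^3*(c - 2)*(c + 4)*(c + 2)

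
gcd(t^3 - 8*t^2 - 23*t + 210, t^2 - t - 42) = t - 7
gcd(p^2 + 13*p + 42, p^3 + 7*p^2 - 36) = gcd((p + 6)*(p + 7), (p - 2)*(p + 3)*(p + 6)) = p + 6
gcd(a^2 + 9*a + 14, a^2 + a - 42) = a + 7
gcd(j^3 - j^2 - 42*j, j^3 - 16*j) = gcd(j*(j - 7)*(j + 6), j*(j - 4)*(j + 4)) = j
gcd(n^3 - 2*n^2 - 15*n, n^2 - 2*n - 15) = n^2 - 2*n - 15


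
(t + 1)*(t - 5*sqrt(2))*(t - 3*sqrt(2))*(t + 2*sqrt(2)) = t^4 - 6*sqrt(2)*t^3 + t^3 - 6*sqrt(2)*t^2 - 2*t^2 - 2*t + 60*sqrt(2)*t + 60*sqrt(2)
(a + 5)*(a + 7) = a^2 + 12*a + 35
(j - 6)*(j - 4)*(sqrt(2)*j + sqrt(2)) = sqrt(2)*j^3 - 9*sqrt(2)*j^2 + 14*sqrt(2)*j + 24*sqrt(2)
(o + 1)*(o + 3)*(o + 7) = o^3 + 11*o^2 + 31*o + 21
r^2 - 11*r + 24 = (r - 8)*(r - 3)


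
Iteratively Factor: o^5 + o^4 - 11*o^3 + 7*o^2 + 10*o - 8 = (o - 1)*(o^4 + 2*o^3 - 9*o^2 - 2*o + 8) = (o - 2)*(o - 1)*(o^3 + 4*o^2 - o - 4) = (o - 2)*(o - 1)*(o + 1)*(o^2 + 3*o - 4) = (o - 2)*(o - 1)^2*(o + 1)*(o + 4)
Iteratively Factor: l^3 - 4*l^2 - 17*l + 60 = (l - 3)*(l^2 - l - 20) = (l - 5)*(l - 3)*(l + 4)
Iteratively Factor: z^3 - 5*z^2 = (z)*(z^2 - 5*z) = z*(z - 5)*(z)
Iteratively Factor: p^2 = (p)*(p)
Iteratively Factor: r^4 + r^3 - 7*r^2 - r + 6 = (r - 2)*(r^3 + 3*r^2 - r - 3) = (r - 2)*(r + 3)*(r^2 - 1) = (r - 2)*(r - 1)*(r + 3)*(r + 1)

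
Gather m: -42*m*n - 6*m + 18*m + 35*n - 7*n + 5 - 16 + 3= m*(12 - 42*n) + 28*n - 8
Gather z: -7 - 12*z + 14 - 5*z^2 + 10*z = -5*z^2 - 2*z + 7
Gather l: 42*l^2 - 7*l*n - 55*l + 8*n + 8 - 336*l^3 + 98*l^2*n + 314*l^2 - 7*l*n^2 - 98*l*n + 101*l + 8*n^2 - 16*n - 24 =-336*l^3 + l^2*(98*n + 356) + l*(-7*n^2 - 105*n + 46) + 8*n^2 - 8*n - 16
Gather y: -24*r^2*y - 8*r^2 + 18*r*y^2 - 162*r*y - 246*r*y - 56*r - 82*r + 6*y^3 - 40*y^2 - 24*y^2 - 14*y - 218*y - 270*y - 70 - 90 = -8*r^2 - 138*r + 6*y^3 + y^2*(18*r - 64) + y*(-24*r^2 - 408*r - 502) - 160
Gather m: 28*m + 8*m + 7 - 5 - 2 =36*m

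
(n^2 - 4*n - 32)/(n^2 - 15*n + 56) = (n + 4)/(n - 7)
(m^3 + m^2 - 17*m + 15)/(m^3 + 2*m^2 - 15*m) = (m - 1)/m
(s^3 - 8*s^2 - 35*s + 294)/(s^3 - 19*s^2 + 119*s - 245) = (s + 6)/(s - 5)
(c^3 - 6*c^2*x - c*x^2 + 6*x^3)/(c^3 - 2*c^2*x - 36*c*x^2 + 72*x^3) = (-c^2 + x^2)/(-c^2 - 4*c*x + 12*x^2)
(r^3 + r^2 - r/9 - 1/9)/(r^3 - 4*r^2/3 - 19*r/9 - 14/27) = 3*(3*r^2 + 2*r - 1)/(9*r^2 - 15*r - 14)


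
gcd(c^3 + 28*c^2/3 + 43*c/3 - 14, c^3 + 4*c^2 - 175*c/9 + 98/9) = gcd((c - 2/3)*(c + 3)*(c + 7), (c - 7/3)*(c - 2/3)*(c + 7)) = c^2 + 19*c/3 - 14/3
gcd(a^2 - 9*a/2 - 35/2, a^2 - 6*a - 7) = a - 7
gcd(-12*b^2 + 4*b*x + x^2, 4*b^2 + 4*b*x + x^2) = 1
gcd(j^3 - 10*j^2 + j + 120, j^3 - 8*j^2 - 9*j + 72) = j^2 - 5*j - 24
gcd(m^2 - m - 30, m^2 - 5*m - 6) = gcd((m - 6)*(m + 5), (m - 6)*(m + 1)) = m - 6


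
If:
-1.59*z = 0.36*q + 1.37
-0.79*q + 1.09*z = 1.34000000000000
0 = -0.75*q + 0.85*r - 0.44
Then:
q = -2.20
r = -1.42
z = -0.36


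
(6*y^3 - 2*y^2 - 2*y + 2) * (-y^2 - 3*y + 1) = -6*y^5 - 16*y^4 + 14*y^3 + 2*y^2 - 8*y + 2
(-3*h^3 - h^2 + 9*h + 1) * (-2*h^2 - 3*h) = 6*h^5 + 11*h^4 - 15*h^3 - 29*h^2 - 3*h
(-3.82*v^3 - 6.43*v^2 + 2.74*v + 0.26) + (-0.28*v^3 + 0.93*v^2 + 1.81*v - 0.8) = -4.1*v^3 - 5.5*v^2 + 4.55*v - 0.54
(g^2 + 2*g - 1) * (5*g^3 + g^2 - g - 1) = 5*g^5 + 11*g^4 - 4*g^3 - 4*g^2 - g + 1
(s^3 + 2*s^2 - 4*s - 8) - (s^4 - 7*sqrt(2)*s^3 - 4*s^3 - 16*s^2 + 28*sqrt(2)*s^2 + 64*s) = -s^4 + 5*s^3 + 7*sqrt(2)*s^3 - 28*sqrt(2)*s^2 + 18*s^2 - 68*s - 8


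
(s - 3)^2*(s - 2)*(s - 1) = s^4 - 9*s^3 + 29*s^2 - 39*s + 18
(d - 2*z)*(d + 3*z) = d^2 + d*z - 6*z^2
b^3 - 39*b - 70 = (b - 7)*(b + 2)*(b + 5)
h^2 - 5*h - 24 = (h - 8)*(h + 3)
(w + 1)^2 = w^2 + 2*w + 1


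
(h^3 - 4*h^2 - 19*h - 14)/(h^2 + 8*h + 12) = (h^2 - 6*h - 7)/(h + 6)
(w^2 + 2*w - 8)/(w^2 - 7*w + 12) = (w^2 + 2*w - 8)/(w^2 - 7*w + 12)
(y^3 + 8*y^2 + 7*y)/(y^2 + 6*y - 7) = y*(y + 1)/(y - 1)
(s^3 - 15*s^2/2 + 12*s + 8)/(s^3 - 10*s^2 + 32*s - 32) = (s + 1/2)/(s - 2)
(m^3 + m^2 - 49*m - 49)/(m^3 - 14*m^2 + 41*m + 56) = (m + 7)/(m - 8)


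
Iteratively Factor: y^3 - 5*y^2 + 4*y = (y)*(y^2 - 5*y + 4) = y*(y - 4)*(y - 1)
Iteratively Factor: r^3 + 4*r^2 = (r + 4)*(r^2) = r*(r + 4)*(r)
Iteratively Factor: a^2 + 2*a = (a)*(a + 2)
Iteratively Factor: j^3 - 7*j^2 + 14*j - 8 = (j - 4)*(j^2 - 3*j + 2) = (j - 4)*(j - 1)*(j - 2)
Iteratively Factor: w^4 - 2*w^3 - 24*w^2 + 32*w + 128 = (w + 4)*(w^3 - 6*w^2 + 32) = (w - 4)*(w + 4)*(w^2 - 2*w - 8) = (w - 4)*(w + 2)*(w + 4)*(w - 4)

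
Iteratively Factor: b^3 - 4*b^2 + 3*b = (b)*(b^2 - 4*b + 3) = b*(b - 3)*(b - 1)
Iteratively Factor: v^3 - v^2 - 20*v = (v - 5)*(v^2 + 4*v) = (v - 5)*(v + 4)*(v)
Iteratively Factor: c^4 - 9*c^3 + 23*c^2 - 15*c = (c - 3)*(c^3 - 6*c^2 + 5*c) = (c - 3)*(c - 1)*(c^2 - 5*c) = (c - 5)*(c - 3)*(c - 1)*(c)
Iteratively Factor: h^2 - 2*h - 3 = (h + 1)*(h - 3)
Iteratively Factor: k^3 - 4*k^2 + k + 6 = (k - 2)*(k^2 - 2*k - 3) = (k - 3)*(k - 2)*(k + 1)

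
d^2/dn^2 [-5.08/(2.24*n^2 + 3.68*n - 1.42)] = (50.978816*n^2 + 83.750912*n - 5.08*(4.48*n + 3.68)*(8.96*n + 7.36) - 32.316928)/(2.24*n^2 + 3.68*n - 1.42)^3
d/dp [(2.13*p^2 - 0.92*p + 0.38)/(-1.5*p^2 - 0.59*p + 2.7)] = (-2.6367*p^2 + 12.642*p - 2.2598)/(2.25*p^4 + 1.77*p^3 - 7.7519*p^2 - 3.186*p + 7.29)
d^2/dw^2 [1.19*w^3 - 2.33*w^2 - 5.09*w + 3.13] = 7.14*w - 4.66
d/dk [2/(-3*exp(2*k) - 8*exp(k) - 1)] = (12*exp(k) + 16)*exp(k)/(3*exp(2*k) + 8*exp(k) + 1)^2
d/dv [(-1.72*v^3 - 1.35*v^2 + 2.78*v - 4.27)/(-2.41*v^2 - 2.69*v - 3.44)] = (4.1452*v^4 + 9.2536*v^3 + 28.0817*v^2 - 11.2934*v - 21.0495)/(5.8081*v^4 + 12.9658*v^3 + 23.8169*v^2 + 18.5072*v + 11.8336)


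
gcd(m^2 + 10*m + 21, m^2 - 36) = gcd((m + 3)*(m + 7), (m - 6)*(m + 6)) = 1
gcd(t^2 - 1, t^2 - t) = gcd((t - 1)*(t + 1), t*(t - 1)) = t - 1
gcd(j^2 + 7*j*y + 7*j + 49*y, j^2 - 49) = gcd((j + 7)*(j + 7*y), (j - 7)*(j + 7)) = j + 7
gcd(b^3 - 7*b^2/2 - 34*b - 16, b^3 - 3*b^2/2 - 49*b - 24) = b^2 - 15*b/2 - 4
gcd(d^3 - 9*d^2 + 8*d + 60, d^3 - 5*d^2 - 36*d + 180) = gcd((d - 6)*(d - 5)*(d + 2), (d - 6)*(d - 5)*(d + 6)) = d^2 - 11*d + 30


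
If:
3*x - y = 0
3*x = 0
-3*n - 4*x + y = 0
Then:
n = 0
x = 0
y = 0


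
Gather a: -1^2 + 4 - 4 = -1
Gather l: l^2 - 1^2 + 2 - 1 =l^2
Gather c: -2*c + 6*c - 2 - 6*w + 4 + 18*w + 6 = 4*c + 12*w + 8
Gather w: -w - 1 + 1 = -w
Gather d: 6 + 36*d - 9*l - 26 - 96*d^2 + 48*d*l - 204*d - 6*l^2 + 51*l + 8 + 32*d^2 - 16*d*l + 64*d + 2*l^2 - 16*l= -64*d^2 + d*(32*l - 104) - 4*l^2 + 26*l - 12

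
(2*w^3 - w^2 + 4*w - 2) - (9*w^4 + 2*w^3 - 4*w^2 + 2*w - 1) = -9*w^4 + 3*w^2 + 2*w - 1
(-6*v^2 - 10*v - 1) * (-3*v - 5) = 18*v^3 + 60*v^2 + 53*v + 5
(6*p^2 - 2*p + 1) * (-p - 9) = -6*p^3 - 52*p^2 + 17*p - 9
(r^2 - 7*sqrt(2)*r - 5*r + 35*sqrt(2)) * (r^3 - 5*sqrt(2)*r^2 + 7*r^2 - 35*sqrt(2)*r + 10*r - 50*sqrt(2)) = r^5 - 12*sqrt(2)*r^4 + 2*r^4 - 24*sqrt(2)*r^3 + 45*r^3 + 90*r^2 + 300*sqrt(2)*r^2 - 1750*r + 600*sqrt(2)*r - 3500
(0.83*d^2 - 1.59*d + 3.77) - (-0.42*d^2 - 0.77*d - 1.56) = 1.25*d^2 - 0.82*d + 5.33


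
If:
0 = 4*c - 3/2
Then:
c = 3/8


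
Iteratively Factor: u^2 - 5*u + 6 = (u - 3)*(u - 2)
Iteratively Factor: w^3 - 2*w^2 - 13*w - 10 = (w + 1)*(w^2 - 3*w - 10) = (w - 5)*(w + 1)*(w + 2)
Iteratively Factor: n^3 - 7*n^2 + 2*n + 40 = (n - 4)*(n^2 - 3*n - 10) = (n - 5)*(n - 4)*(n + 2)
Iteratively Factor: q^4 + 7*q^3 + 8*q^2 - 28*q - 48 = (q + 3)*(q^3 + 4*q^2 - 4*q - 16) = (q + 3)*(q + 4)*(q^2 - 4) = (q - 2)*(q + 3)*(q + 4)*(q + 2)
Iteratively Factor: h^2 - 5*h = (h)*(h - 5)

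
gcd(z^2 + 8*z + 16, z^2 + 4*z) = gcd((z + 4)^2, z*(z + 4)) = z + 4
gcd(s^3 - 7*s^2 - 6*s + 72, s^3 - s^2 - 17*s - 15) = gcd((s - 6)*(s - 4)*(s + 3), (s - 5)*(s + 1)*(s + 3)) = s + 3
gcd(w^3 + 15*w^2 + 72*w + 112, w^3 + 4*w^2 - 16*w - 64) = w^2 + 8*w + 16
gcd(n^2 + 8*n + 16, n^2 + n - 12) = n + 4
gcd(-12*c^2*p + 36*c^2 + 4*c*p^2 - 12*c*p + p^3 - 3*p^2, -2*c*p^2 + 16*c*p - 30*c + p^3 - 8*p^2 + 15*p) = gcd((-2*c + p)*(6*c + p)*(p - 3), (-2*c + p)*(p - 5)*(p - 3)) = -2*c*p + 6*c + p^2 - 3*p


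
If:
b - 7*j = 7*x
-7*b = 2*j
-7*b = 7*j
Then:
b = 0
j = 0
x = 0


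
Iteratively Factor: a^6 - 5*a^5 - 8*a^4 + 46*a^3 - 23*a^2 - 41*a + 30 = (a - 1)*(a^5 - 4*a^4 - 12*a^3 + 34*a^2 + 11*a - 30) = (a - 5)*(a - 1)*(a^4 + a^3 - 7*a^2 - a + 6) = (a - 5)*(a - 2)*(a - 1)*(a^3 + 3*a^2 - a - 3) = (a - 5)*(a - 2)*(a - 1)*(a + 1)*(a^2 + 2*a - 3) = (a - 5)*(a - 2)*(a - 1)*(a + 1)*(a + 3)*(a - 1)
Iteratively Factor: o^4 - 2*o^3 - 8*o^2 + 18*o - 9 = (o - 3)*(o^3 + o^2 - 5*o + 3) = (o - 3)*(o - 1)*(o^2 + 2*o - 3) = (o - 3)*(o - 1)*(o + 3)*(o - 1)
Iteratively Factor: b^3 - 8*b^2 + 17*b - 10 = (b - 5)*(b^2 - 3*b + 2) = (b - 5)*(b - 2)*(b - 1)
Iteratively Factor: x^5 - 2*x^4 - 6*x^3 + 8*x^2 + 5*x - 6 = (x - 3)*(x^4 + x^3 - 3*x^2 - x + 2) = (x - 3)*(x - 1)*(x^3 + 2*x^2 - x - 2) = (x - 3)*(x - 1)*(x + 2)*(x^2 - 1) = (x - 3)*(x - 1)*(x + 1)*(x + 2)*(x - 1)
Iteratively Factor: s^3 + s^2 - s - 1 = (s + 1)*(s^2 - 1) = (s + 1)^2*(s - 1)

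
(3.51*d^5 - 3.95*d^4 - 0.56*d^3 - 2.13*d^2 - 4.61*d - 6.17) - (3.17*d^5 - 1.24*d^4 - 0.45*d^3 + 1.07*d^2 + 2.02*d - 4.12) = 0.34*d^5 - 2.71*d^4 - 0.11*d^3 - 3.2*d^2 - 6.63*d - 2.05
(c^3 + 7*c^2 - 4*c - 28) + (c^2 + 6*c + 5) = c^3 + 8*c^2 + 2*c - 23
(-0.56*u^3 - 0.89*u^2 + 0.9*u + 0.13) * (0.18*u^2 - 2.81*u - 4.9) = -0.1008*u^5 + 1.4134*u^4 + 5.4069*u^3 + 1.8554*u^2 - 4.7753*u - 0.637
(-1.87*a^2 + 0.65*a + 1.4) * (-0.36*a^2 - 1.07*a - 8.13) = 0.6732*a^4 + 1.7669*a^3 + 14.0036*a^2 - 6.7825*a - 11.382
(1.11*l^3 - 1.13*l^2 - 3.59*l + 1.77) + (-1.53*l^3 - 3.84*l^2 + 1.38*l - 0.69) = -0.42*l^3 - 4.97*l^2 - 2.21*l + 1.08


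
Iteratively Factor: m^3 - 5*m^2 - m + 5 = (m - 5)*(m^2 - 1) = (m - 5)*(m - 1)*(m + 1)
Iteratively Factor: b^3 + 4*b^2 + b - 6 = (b + 3)*(b^2 + b - 2) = (b - 1)*(b + 3)*(b + 2)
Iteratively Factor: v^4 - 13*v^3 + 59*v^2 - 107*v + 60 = (v - 3)*(v^3 - 10*v^2 + 29*v - 20) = (v - 5)*(v - 3)*(v^2 - 5*v + 4) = (v - 5)*(v - 4)*(v - 3)*(v - 1)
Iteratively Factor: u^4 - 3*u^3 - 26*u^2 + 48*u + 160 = (u - 5)*(u^3 + 2*u^2 - 16*u - 32) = (u - 5)*(u + 4)*(u^2 - 2*u - 8) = (u - 5)*(u - 4)*(u + 4)*(u + 2)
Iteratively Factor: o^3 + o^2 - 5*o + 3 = (o - 1)*(o^2 + 2*o - 3) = (o - 1)*(o + 3)*(o - 1)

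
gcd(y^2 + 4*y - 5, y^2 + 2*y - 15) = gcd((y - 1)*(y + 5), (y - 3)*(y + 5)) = y + 5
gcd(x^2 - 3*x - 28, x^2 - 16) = x + 4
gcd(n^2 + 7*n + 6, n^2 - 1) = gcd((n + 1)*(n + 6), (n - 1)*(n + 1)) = n + 1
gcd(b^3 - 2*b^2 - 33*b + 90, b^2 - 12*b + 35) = b - 5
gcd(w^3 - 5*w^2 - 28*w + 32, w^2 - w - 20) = w + 4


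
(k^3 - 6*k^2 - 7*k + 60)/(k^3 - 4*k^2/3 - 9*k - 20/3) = 3*(k^2 - 2*k - 15)/(3*k^2 + 8*k + 5)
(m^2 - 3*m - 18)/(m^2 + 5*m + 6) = (m - 6)/(m + 2)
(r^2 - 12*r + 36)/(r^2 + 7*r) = (r^2 - 12*r + 36)/(r*(r + 7))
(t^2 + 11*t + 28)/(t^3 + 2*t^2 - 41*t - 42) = (t + 4)/(t^2 - 5*t - 6)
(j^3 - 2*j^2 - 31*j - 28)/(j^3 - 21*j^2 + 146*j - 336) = (j^2 + 5*j + 4)/(j^2 - 14*j + 48)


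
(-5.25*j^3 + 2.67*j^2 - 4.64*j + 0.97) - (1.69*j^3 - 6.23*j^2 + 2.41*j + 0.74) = -6.94*j^3 + 8.9*j^2 - 7.05*j + 0.23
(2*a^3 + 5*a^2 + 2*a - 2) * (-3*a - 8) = -6*a^4 - 31*a^3 - 46*a^2 - 10*a + 16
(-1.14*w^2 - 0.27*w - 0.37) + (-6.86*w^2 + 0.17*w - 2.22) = -8.0*w^2 - 0.1*w - 2.59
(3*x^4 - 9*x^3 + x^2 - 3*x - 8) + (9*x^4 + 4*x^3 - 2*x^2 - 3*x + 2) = 12*x^4 - 5*x^3 - x^2 - 6*x - 6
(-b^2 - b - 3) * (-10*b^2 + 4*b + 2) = 10*b^4 + 6*b^3 + 24*b^2 - 14*b - 6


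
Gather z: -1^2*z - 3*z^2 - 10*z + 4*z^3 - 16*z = 4*z^3 - 3*z^2 - 27*z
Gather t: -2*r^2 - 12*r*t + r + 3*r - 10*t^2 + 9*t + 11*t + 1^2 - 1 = -2*r^2 + 4*r - 10*t^2 + t*(20 - 12*r)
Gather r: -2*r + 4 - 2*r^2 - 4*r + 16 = -2*r^2 - 6*r + 20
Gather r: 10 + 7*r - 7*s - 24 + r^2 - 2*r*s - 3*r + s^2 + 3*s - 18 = r^2 + r*(4 - 2*s) + s^2 - 4*s - 32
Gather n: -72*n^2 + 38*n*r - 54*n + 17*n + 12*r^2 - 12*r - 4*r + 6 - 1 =-72*n^2 + n*(38*r - 37) + 12*r^2 - 16*r + 5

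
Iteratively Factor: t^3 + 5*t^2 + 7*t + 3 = (t + 1)*(t^2 + 4*t + 3) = (t + 1)*(t + 3)*(t + 1)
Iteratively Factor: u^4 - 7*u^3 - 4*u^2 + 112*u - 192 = (u - 4)*(u^3 - 3*u^2 - 16*u + 48) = (u - 4)^2*(u^2 + u - 12) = (u - 4)^2*(u - 3)*(u + 4)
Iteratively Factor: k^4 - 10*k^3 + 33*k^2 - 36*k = (k - 4)*(k^3 - 6*k^2 + 9*k) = (k - 4)*(k - 3)*(k^2 - 3*k) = (k - 4)*(k - 3)^2*(k)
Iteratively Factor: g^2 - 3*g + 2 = (g - 1)*(g - 2)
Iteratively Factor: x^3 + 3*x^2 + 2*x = (x)*(x^2 + 3*x + 2) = x*(x + 2)*(x + 1)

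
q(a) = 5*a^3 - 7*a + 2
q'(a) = 15*a^2 - 7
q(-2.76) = -83.80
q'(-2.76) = 107.26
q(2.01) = 28.53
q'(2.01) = 53.60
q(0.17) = 0.83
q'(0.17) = -6.57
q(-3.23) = -143.88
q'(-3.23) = 149.49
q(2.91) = 104.84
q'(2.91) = 120.02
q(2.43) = 56.73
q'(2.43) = 81.57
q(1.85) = 20.71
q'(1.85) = 44.34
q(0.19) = 0.70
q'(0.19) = -6.46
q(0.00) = 2.00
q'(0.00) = -7.00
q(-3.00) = -112.00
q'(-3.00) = 128.00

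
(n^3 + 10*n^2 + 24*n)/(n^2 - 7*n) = (n^2 + 10*n + 24)/(n - 7)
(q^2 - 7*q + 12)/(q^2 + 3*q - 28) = (q - 3)/(q + 7)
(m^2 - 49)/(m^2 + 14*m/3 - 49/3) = 3*(m - 7)/(3*m - 7)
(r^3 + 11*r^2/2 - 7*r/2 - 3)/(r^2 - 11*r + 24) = (2*r^3 + 11*r^2 - 7*r - 6)/(2*(r^2 - 11*r + 24))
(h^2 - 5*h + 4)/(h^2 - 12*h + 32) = (h - 1)/(h - 8)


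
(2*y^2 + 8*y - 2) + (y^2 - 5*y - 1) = 3*y^2 + 3*y - 3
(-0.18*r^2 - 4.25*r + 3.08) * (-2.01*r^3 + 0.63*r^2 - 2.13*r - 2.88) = 0.3618*r^5 + 8.4291*r^4 - 8.4849*r^3 + 11.5113*r^2 + 5.6796*r - 8.8704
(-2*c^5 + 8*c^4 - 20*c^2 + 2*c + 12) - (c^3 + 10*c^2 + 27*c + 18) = -2*c^5 + 8*c^4 - c^3 - 30*c^2 - 25*c - 6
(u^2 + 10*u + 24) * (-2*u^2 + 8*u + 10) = -2*u^4 - 12*u^3 + 42*u^2 + 292*u + 240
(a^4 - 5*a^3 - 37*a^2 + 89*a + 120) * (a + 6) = a^5 + a^4 - 67*a^3 - 133*a^2 + 654*a + 720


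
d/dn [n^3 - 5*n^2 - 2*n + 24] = 3*n^2 - 10*n - 2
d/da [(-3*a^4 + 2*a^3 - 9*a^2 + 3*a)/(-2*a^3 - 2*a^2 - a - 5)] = (6*a^6 + 12*a^5 - 13*a^4 + 68*a^3 - 15*a^2 + 90*a - 15)/(4*a^6 + 8*a^5 + 8*a^4 + 24*a^3 + 21*a^2 + 10*a + 25)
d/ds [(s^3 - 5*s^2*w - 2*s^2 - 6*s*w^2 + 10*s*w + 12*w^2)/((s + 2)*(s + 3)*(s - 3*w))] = ((s + 2)*(s + 3)*(s - 3*w)*(3*s^2 - 10*s*w - 4*s - 6*w^2 + 10*w) + (s + 2)*(s + 3)*(-s^3 + 5*s^2*w + 2*s^2 + 6*s*w^2 - 10*s*w - 12*w^2) + (s + 2)*(s - 3*w)*(-s^3 + 5*s^2*w + 2*s^2 + 6*s*w^2 - 10*s*w - 12*w^2) + (s + 3)*(s - 3*w)*(-s^3 + 5*s^2*w + 2*s^2 + 6*s*w^2 - 10*s*w - 12*w^2))/((s + 2)^2*(s + 3)^2*(s - 3*w)^2)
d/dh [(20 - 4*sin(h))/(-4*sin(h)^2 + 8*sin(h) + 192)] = (10*sin(h) + cos(h)^2 - 59)*cos(h)/((sin(h) - 8)^2*(sin(h) + 6)^2)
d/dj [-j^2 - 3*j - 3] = -2*j - 3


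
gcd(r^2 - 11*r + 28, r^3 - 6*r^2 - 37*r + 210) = r - 7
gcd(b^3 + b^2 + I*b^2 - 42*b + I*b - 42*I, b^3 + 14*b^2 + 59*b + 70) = b + 7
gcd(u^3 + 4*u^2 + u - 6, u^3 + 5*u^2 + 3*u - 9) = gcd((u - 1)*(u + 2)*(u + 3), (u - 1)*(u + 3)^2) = u^2 + 2*u - 3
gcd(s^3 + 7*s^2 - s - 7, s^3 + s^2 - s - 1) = s^2 - 1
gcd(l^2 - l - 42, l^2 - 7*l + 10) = 1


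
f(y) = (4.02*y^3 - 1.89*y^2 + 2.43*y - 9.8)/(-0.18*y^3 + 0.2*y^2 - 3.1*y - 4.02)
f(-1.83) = -13.20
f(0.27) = 1.90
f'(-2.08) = -2.66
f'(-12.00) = 0.32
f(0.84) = 1.02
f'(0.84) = -1.66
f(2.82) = -4.75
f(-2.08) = -12.05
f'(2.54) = -3.69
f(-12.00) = -19.46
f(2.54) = -3.69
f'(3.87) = -3.60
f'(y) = (0.54*y^2 - 0.4*y + 3.1)*(4.02*y^3 - 1.89*y^2 + 2.43*y - 9.8)/(-0.18*y^3 + 0.2*y^2 - 3.1*y - 4.02)^2 + (12.06*y^2 - 3.78*y + 2.43)/(-0.18*y^3 + 0.2*y^2 - 3.1*y - 4.02)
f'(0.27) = -1.66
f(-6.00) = -15.84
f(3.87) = -8.71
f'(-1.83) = -7.21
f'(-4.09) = 1.43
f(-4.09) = -13.42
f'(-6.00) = 1.06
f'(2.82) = -3.81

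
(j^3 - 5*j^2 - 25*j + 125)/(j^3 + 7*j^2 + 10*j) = (j^2 - 10*j + 25)/(j*(j + 2))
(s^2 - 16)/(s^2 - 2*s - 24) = (s - 4)/(s - 6)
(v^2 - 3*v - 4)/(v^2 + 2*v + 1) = (v - 4)/(v + 1)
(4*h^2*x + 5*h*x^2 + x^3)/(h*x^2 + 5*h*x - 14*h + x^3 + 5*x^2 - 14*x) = x*(4*h + x)/(x^2 + 5*x - 14)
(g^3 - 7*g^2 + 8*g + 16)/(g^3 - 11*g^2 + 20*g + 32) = (g - 4)/(g - 8)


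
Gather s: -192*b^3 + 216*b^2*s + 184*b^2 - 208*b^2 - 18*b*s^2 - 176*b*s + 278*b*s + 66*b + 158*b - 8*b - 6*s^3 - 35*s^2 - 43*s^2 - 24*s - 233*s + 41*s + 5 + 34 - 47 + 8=-192*b^3 - 24*b^2 + 216*b - 6*s^3 + s^2*(-18*b - 78) + s*(216*b^2 + 102*b - 216)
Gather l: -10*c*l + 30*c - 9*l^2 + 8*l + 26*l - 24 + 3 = 30*c - 9*l^2 + l*(34 - 10*c) - 21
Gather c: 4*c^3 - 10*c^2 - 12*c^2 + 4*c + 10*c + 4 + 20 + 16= 4*c^3 - 22*c^2 + 14*c + 40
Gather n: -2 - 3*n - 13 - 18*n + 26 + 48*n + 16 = 27*n + 27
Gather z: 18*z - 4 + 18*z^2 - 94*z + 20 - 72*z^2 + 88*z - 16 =-54*z^2 + 12*z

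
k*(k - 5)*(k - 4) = k^3 - 9*k^2 + 20*k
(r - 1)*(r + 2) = r^2 + r - 2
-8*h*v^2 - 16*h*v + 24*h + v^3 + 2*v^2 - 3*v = (-8*h + v)*(v - 1)*(v + 3)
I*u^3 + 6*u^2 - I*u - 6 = (u + 1)*(u - 6*I)*(I*u - I)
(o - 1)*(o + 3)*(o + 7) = o^3 + 9*o^2 + 11*o - 21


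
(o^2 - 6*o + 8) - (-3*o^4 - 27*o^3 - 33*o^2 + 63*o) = 3*o^4 + 27*o^3 + 34*o^2 - 69*o + 8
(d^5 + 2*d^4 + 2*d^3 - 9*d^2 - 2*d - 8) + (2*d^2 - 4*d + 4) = d^5 + 2*d^4 + 2*d^3 - 7*d^2 - 6*d - 4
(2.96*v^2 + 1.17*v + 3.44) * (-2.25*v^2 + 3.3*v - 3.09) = -6.66*v^4 + 7.1355*v^3 - 13.0254*v^2 + 7.7367*v - 10.6296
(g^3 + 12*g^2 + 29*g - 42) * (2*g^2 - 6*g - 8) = 2*g^5 + 18*g^4 - 22*g^3 - 354*g^2 + 20*g + 336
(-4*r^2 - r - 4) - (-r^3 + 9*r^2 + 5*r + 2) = r^3 - 13*r^2 - 6*r - 6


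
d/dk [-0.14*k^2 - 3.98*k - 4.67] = -0.28*k - 3.98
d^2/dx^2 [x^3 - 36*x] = 6*x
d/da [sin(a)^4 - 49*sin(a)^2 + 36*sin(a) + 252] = 2*(2*sin(a)^3 - 49*sin(a) + 18)*cos(a)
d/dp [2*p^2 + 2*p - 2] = 4*p + 2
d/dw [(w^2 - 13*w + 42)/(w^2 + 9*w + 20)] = 22*(w^2 - 2*w - 29)/(w^4 + 18*w^3 + 121*w^2 + 360*w + 400)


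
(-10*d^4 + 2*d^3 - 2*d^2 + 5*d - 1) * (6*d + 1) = -60*d^5 + 2*d^4 - 10*d^3 + 28*d^2 - d - 1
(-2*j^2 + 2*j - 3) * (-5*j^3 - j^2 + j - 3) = 10*j^5 - 8*j^4 + 11*j^3 + 11*j^2 - 9*j + 9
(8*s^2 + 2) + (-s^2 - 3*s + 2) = 7*s^2 - 3*s + 4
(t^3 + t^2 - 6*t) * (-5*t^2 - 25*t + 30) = -5*t^5 - 30*t^4 + 35*t^3 + 180*t^2 - 180*t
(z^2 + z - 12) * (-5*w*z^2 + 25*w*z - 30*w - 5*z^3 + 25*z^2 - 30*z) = -5*w*z^4 + 20*w*z^3 + 55*w*z^2 - 330*w*z + 360*w - 5*z^5 + 20*z^4 + 55*z^3 - 330*z^2 + 360*z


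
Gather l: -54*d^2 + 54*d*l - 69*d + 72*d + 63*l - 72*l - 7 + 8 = -54*d^2 + 3*d + l*(54*d - 9) + 1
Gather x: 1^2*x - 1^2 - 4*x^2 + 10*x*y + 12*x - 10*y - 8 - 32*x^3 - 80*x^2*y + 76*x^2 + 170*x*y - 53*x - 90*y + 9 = -32*x^3 + x^2*(72 - 80*y) + x*(180*y - 40) - 100*y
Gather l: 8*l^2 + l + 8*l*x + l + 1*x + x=8*l^2 + l*(8*x + 2) + 2*x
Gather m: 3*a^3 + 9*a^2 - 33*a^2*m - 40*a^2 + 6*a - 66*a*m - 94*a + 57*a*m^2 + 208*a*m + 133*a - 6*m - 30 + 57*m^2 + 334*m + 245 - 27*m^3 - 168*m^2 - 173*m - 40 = 3*a^3 - 31*a^2 + 45*a - 27*m^3 + m^2*(57*a - 111) + m*(-33*a^2 + 142*a + 155) + 175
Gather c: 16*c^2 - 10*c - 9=16*c^2 - 10*c - 9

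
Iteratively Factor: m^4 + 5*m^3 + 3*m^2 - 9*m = (m)*(m^3 + 5*m^2 + 3*m - 9) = m*(m + 3)*(m^2 + 2*m - 3) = m*(m + 3)^2*(m - 1)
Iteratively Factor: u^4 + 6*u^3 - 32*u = (u + 4)*(u^3 + 2*u^2 - 8*u) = u*(u + 4)*(u^2 + 2*u - 8) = u*(u - 2)*(u + 4)*(u + 4)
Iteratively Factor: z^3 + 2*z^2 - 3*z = (z + 3)*(z^2 - z) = z*(z + 3)*(z - 1)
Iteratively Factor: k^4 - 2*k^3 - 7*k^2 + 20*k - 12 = (k - 2)*(k^3 - 7*k + 6) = (k - 2)^2*(k^2 + 2*k - 3) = (k - 2)^2*(k + 3)*(k - 1)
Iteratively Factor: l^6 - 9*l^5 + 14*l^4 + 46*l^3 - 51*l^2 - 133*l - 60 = (l + 1)*(l^5 - 10*l^4 + 24*l^3 + 22*l^2 - 73*l - 60) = (l - 5)*(l + 1)*(l^4 - 5*l^3 - l^2 + 17*l + 12) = (l - 5)*(l + 1)^2*(l^3 - 6*l^2 + 5*l + 12) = (l - 5)*(l - 4)*(l + 1)^2*(l^2 - 2*l - 3) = (l - 5)*(l - 4)*(l - 3)*(l + 1)^2*(l + 1)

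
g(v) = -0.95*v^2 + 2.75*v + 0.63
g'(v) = 2.75 - 1.9*v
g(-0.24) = -0.08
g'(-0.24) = 3.21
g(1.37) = 2.61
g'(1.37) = 0.15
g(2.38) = 1.79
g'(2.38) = -1.77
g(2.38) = 1.79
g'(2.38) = -1.77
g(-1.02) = -3.16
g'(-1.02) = 4.69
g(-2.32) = -10.86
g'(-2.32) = 7.16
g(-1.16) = -3.84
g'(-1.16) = 4.95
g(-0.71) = -1.80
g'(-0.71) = 4.10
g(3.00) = 0.33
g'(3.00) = -2.95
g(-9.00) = -101.07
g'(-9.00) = 19.85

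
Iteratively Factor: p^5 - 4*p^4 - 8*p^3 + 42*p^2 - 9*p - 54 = (p + 1)*(p^4 - 5*p^3 - 3*p^2 + 45*p - 54) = (p - 3)*(p + 1)*(p^3 - 2*p^2 - 9*p + 18) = (p - 3)*(p - 2)*(p + 1)*(p^2 - 9) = (p - 3)^2*(p - 2)*(p + 1)*(p + 3)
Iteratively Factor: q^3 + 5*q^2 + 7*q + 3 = (q + 1)*(q^2 + 4*q + 3) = (q + 1)*(q + 3)*(q + 1)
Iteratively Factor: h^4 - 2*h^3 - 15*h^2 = (h)*(h^3 - 2*h^2 - 15*h) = h*(h + 3)*(h^2 - 5*h) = h*(h - 5)*(h + 3)*(h)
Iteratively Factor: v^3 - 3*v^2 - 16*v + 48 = (v - 4)*(v^2 + v - 12) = (v - 4)*(v + 4)*(v - 3)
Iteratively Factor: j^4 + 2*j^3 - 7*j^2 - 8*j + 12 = (j - 2)*(j^3 + 4*j^2 + j - 6) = (j - 2)*(j + 3)*(j^2 + j - 2) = (j - 2)*(j + 2)*(j + 3)*(j - 1)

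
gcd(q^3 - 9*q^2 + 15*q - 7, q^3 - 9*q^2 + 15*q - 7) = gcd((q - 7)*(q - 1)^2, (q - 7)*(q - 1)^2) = q^3 - 9*q^2 + 15*q - 7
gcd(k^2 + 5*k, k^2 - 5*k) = k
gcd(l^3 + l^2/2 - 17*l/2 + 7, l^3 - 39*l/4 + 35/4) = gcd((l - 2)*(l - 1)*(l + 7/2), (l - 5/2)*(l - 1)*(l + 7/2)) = l^2 + 5*l/2 - 7/2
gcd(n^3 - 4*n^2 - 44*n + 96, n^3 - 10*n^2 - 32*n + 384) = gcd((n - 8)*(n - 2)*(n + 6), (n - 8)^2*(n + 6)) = n^2 - 2*n - 48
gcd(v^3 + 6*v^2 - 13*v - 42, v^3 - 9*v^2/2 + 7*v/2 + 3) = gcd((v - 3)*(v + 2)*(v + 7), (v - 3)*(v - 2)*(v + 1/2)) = v - 3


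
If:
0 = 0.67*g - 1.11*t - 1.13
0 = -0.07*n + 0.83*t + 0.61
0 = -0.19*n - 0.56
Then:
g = 0.06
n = -2.95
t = -0.98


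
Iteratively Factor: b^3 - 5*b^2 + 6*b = (b)*(b^2 - 5*b + 6) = b*(b - 3)*(b - 2)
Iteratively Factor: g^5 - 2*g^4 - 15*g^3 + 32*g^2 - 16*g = (g)*(g^4 - 2*g^3 - 15*g^2 + 32*g - 16) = g*(g - 1)*(g^3 - g^2 - 16*g + 16) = g*(g - 1)*(g + 4)*(g^2 - 5*g + 4) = g*(g - 1)^2*(g + 4)*(g - 4)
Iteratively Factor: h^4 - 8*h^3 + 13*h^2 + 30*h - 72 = (h - 4)*(h^3 - 4*h^2 - 3*h + 18) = (h - 4)*(h - 3)*(h^2 - h - 6) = (h - 4)*(h - 3)^2*(h + 2)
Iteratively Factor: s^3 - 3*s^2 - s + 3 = (s + 1)*(s^2 - 4*s + 3) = (s - 3)*(s + 1)*(s - 1)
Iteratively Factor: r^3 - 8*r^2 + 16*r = (r - 4)*(r^2 - 4*r) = (r - 4)^2*(r)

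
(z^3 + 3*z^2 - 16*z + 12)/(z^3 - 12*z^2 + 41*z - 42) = (z^2 + 5*z - 6)/(z^2 - 10*z + 21)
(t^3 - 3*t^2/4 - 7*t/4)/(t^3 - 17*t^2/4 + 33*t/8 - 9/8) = 2*t*(4*t^2 - 3*t - 7)/(8*t^3 - 34*t^2 + 33*t - 9)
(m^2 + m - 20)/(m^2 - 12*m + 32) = (m + 5)/(m - 8)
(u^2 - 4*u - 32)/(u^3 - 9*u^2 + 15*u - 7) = (u^2 - 4*u - 32)/(u^3 - 9*u^2 + 15*u - 7)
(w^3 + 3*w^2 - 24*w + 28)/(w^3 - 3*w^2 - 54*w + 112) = (w - 2)/(w - 8)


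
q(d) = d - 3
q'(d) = 1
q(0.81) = -2.19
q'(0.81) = 1.00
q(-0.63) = -3.63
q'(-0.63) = 1.00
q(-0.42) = -3.42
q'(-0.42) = 1.00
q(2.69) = -0.31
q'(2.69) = 1.00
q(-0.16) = -3.16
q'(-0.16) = 1.00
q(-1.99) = -4.99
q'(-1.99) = 1.00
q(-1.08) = -4.08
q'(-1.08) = 1.00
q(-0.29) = -3.29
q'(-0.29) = 1.00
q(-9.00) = -12.00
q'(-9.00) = 1.00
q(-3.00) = -6.00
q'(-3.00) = 1.00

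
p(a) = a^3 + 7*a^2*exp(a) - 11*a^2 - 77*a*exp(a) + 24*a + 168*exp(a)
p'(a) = 7*a^2*exp(a) + 3*a^2 - 63*a*exp(a) - 22*a + 91*exp(a) + 24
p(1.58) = 324.22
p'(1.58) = 40.11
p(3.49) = -514.89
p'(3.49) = -1446.01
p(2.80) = 122.63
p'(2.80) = -515.97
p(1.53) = 322.01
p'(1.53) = 48.15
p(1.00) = 280.39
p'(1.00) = 100.14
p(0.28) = 200.36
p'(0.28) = 115.87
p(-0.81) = 77.34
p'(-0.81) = 109.01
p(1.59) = 324.61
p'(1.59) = 38.42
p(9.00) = 340383.52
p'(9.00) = 737449.64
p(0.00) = 168.00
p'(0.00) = 115.00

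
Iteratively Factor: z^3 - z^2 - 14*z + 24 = (z - 2)*(z^2 + z - 12) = (z - 3)*(z - 2)*(z + 4)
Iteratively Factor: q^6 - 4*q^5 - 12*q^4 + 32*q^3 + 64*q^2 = (q - 4)*(q^5 - 12*q^3 - 16*q^2) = (q - 4)*(q + 2)*(q^4 - 2*q^3 - 8*q^2) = q*(q - 4)*(q + 2)*(q^3 - 2*q^2 - 8*q) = q*(q - 4)^2*(q + 2)*(q^2 + 2*q) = q^2*(q - 4)^2*(q + 2)*(q + 2)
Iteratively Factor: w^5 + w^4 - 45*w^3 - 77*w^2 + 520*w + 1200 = (w - 5)*(w^4 + 6*w^3 - 15*w^2 - 152*w - 240) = (w - 5)*(w + 3)*(w^3 + 3*w^2 - 24*w - 80) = (w - 5)*(w + 3)*(w + 4)*(w^2 - w - 20) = (w - 5)*(w + 3)*(w + 4)^2*(w - 5)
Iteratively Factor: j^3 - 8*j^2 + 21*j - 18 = (j - 3)*(j^2 - 5*j + 6) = (j - 3)^2*(j - 2)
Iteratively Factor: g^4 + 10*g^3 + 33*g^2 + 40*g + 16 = (g + 4)*(g^3 + 6*g^2 + 9*g + 4) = (g + 4)^2*(g^2 + 2*g + 1) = (g + 1)*(g + 4)^2*(g + 1)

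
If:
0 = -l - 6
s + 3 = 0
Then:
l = -6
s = -3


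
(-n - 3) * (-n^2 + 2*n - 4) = n^3 + n^2 - 2*n + 12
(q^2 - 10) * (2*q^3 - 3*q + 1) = 2*q^5 - 23*q^3 + q^2 + 30*q - 10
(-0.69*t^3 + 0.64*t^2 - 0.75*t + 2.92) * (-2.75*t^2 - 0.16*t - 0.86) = 1.8975*t^5 - 1.6496*t^4 + 2.5535*t^3 - 8.4604*t^2 + 0.1778*t - 2.5112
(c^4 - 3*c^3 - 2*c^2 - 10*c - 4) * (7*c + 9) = 7*c^5 - 12*c^4 - 41*c^3 - 88*c^2 - 118*c - 36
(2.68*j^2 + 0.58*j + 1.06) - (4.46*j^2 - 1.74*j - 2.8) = -1.78*j^2 + 2.32*j + 3.86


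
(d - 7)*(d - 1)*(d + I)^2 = d^4 - 8*d^3 + 2*I*d^3 + 6*d^2 - 16*I*d^2 + 8*d + 14*I*d - 7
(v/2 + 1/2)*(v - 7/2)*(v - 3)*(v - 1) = v^4/2 - 13*v^3/4 + 19*v^2/4 + 13*v/4 - 21/4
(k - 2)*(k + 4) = k^2 + 2*k - 8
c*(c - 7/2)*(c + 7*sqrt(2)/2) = c^3 - 7*c^2/2 + 7*sqrt(2)*c^2/2 - 49*sqrt(2)*c/4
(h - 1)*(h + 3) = h^2 + 2*h - 3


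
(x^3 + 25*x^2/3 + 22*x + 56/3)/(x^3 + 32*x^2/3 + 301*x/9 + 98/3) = 3*(x^2 + 6*x + 8)/(3*x^2 + 25*x + 42)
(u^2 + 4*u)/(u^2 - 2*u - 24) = u/(u - 6)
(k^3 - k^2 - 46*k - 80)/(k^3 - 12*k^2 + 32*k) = (k^2 + 7*k + 10)/(k*(k - 4))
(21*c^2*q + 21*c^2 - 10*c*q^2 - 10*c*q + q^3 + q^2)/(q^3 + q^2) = 21*c^2/q^2 - 10*c/q + 1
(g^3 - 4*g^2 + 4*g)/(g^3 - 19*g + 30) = g*(g - 2)/(g^2 + 2*g - 15)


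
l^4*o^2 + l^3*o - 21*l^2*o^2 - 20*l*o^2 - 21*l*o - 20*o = (l - 5)*(l + 4)*(l*o + 1)*(l*o + o)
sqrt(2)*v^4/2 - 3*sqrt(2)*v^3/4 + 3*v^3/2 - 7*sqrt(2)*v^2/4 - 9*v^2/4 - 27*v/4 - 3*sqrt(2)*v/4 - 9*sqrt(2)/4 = (v - 3)*(v + 3/2)*(v + sqrt(2))*(sqrt(2)*v/2 + 1/2)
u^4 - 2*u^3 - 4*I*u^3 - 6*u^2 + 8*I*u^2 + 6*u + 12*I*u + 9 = (u - 3)*(u + 1)*(u - 3*I)*(u - I)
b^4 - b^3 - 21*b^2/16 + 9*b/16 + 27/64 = (b - 3/2)*(b - 3/4)*(b + 1/2)*(b + 3/4)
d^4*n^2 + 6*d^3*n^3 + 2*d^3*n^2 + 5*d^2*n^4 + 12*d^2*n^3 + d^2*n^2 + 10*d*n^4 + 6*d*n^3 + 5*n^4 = (d + n)*(d + 5*n)*(d*n + n)^2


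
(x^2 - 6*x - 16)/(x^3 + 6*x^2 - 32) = (x^2 - 6*x - 16)/(x^3 + 6*x^2 - 32)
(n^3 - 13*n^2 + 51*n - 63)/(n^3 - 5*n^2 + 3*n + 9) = (n - 7)/(n + 1)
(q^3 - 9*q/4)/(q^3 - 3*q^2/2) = (q + 3/2)/q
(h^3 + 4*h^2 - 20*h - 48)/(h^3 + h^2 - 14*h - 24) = (h + 6)/(h + 3)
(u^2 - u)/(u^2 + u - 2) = u/(u + 2)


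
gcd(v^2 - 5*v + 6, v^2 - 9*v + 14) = v - 2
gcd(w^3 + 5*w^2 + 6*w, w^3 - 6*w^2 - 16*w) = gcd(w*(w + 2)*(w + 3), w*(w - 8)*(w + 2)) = w^2 + 2*w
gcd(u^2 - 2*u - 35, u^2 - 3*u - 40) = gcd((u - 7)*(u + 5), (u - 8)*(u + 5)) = u + 5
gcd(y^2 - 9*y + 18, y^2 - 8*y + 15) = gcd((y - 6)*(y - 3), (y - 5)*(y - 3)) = y - 3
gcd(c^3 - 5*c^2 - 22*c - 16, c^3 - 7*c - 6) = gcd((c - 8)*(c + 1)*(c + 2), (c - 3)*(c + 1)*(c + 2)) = c^2 + 3*c + 2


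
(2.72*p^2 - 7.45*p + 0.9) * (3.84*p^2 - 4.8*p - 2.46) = 10.4448*p^4 - 41.664*p^3 + 32.5248*p^2 + 14.007*p - 2.214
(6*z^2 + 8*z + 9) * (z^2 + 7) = 6*z^4 + 8*z^3 + 51*z^2 + 56*z + 63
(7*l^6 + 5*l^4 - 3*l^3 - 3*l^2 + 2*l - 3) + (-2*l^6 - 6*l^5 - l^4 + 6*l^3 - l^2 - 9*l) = 5*l^6 - 6*l^5 + 4*l^4 + 3*l^3 - 4*l^2 - 7*l - 3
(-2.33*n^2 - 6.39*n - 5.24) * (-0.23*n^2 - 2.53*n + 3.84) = 0.5359*n^4 + 7.3646*n^3 + 8.4247*n^2 - 11.2804*n - 20.1216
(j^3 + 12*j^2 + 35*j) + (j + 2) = j^3 + 12*j^2 + 36*j + 2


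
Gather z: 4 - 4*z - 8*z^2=-8*z^2 - 4*z + 4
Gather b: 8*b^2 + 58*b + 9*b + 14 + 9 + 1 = 8*b^2 + 67*b + 24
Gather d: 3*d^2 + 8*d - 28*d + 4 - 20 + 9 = 3*d^2 - 20*d - 7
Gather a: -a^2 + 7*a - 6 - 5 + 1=-a^2 + 7*a - 10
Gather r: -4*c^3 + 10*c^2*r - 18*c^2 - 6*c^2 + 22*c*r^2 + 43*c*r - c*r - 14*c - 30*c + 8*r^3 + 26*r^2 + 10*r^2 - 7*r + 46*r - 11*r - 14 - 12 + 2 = -4*c^3 - 24*c^2 - 44*c + 8*r^3 + r^2*(22*c + 36) + r*(10*c^2 + 42*c + 28) - 24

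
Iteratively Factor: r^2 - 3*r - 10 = (r + 2)*(r - 5)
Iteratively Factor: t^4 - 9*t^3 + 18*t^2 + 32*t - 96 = (t + 2)*(t^3 - 11*t^2 + 40*t - 48) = (t - 4)*(t + 2)*(t^2 - 7*t + 12) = (t - 4)^2*(t + 2)*(t - 3)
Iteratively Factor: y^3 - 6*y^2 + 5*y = (y)*(y^2 - 6*y + 5) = y*(y - 1)*(y - 5)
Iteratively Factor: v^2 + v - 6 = (v - 2)*(v + 3)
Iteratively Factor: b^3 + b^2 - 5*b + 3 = (b + 3)*(b^2 - 2*b + 1) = (b - 1)*(b + 3)*(b - 1)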